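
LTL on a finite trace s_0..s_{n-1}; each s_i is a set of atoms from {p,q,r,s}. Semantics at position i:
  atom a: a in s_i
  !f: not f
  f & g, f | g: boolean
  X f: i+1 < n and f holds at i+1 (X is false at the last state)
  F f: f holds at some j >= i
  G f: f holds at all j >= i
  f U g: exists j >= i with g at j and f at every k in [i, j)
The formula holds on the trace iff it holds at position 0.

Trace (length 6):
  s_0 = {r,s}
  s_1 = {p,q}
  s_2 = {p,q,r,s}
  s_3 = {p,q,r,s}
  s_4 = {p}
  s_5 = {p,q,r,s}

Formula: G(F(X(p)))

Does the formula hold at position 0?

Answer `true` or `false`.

Answer: false

Derivation:
s_0={r,s}: G(F(X(p)))=False F(X(p))=True X(p)=True p=False
s_1={p,q}: G(F(X(p)))=False F(X(p))=True X(p)=True p=True
s_2={p,q,r,s}: G(F(X(p)))=False F(X(p))=True X(p)=True p=True
s_3={p,q,r,s}: G(F(X(p)))=False F(X(p))=True X(p)=True p=True
s_4={p}: G(F(X(p)))=False F(X(p))=True X(p)=True p=True
s_5={p,q,r,s}: G(F(X(p)))=False F(X(p))=False X(p)=False p=True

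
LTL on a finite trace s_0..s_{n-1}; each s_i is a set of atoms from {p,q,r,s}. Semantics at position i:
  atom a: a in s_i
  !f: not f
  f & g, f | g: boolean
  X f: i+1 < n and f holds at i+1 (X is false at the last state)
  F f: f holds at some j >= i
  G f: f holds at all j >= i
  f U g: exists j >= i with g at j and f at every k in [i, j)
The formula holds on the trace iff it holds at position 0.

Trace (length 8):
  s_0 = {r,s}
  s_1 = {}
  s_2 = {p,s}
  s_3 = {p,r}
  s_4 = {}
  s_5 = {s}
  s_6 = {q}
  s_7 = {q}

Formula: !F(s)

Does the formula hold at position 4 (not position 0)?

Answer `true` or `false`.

s_0={r,s}: !F(s)=False F(s)=True s=True
s_1={}: !F(s)=False F(s)=True s=False
s_2={p,s}: !F(s)=False F(s)=True s=True
s_3={p,r}: !F(s)=False F(s)=True s=False
s_4={}: !F(s)=False F(s)=True s=False
s_5={s}: !F(s)=False F(s)=True s=True
s_6={q}: !F(s)=True F(s)=False s=False
s_7={q}: !F(s)=True F(s)=False s=False
Evaluating at position 4: result = False

Answer: false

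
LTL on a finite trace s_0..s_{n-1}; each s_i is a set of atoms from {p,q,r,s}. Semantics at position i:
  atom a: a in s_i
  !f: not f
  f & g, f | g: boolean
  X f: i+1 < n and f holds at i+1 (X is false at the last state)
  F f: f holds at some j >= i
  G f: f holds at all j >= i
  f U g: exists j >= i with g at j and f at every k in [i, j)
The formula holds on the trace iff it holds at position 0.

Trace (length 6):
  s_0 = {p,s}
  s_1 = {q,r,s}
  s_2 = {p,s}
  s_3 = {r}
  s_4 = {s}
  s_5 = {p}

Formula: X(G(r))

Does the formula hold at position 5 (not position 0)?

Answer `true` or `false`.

Answer: false

Derivation:
s_0={p,s}: X(G(r))=False G(r)=False r=False
s_1={q,r,s}: X(G(r))=False G(r)=False r=True
s_2={p,s}: X(G(r))=False G(r)=False r=False
s_3={r}: X(G(r))=False G(r)=False r=True
s_4={s}: X(G(r))=False G(r)=False r=False
s_5={p}: X(G(r))=False G(r)=False r=False
Evaluating at position 5: result = False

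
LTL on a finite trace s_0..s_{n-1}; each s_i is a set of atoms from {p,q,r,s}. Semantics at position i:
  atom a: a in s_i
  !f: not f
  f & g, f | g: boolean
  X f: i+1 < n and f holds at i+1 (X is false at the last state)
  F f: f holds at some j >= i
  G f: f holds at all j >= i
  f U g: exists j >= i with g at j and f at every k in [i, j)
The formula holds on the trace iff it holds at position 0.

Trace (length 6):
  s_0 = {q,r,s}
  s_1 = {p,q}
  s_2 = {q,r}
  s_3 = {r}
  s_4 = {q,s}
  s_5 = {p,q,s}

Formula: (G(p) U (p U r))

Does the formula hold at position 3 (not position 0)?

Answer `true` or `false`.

Answer: true

Derivation:
s_0={q,r,s}: (G(p) U (p U r))=True G(p)=False p=False (p U r)=True r=True
s_1={p,q}: (G(p) U (p U r))=True G(p)=False p=True (p U r)=True r=False
s_2={q,r}: (G(p) U (p U r))=True G(p)=False p=False (p U r)=True r=True
s_3={r}: (G(p) U (p U r))=True G(p)=False p=False (p U r)=True r=True
s_4={q,s}: (G(p) U (p U r))=False G(p)=False p=False (p U r)=False r=False
s_5={p,q,s}: (G(p) U (p U r))=False G(p)=True p=True (p U r)=False r=False
Evaluating at position 3: result = True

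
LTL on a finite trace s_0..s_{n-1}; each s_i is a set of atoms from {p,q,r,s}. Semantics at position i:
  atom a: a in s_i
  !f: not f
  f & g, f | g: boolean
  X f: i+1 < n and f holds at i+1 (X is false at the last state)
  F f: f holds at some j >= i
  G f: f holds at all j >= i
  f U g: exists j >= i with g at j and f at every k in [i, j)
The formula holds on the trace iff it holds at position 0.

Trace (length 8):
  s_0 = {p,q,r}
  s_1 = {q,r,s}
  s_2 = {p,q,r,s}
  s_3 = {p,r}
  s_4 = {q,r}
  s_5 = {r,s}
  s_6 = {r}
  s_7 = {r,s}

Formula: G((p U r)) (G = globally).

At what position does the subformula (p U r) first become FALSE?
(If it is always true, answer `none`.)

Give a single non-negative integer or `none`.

Answer: none

Derivation:
s_0={p,q,r}: (p U r)=True p=True r=True
s_1={q,r,s}: (p U r)=True p=False r=True
s_2={p,q,r,s}: (p U r)=True p=True r=True
s_3={p,r}: (p U r)=True p=True r=True
s_4={q,r}: (p U r)=True p=False r=True
s_5={r,s}: (p U r)=True p=False r=True
s_6={r}: (p U r)=True p=False r=True
s_7={r,s}: (p U r)=True p=False r=True
G((p U r)) holds globally = True
No violation — formula holds at every position.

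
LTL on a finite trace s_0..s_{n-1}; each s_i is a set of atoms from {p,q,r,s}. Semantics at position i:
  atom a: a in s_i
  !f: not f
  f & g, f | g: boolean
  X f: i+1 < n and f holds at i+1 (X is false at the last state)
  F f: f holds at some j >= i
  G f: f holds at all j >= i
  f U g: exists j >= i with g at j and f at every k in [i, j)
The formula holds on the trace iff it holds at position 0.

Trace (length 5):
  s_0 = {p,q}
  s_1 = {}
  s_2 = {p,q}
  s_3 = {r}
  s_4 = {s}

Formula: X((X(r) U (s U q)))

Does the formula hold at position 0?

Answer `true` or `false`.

s_0={p,q}: X((X(r) U (s U q)))=False (X(r) U (s U q))=True X(r)=False r=False (s U q)=True s=False q=True
s_1={}: X((X(r) U (s U q)))=True (X(r) U (s U q))=False X(r)=False r=False (s U q)=False s=False q=False
s_2={p,q}: X((X(r) U (s U q)))=False (X(r) U (s U q))=True X(r)=True r=False (s U q)=True s=False q=True
s_3={r}: X((X(r) U (s U q)))=False (X(r) U (s U q))=False X(r)=False r=True (s U q)=False s=False q=False
s_4={s}: X((X(r) U (s U q)))=False (X(r) U (s U q))=False X(r)=False r=False (s U q)=False s=True q=False

Answer: false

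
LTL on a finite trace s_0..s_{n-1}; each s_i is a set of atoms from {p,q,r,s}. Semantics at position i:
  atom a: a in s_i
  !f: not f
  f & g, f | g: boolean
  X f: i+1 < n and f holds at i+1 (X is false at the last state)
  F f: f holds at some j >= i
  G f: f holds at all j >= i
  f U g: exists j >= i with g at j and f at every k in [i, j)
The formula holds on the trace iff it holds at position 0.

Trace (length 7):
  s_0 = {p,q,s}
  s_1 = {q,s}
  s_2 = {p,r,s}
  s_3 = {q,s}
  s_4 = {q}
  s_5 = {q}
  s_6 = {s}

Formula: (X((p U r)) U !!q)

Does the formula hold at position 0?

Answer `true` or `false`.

s_0={p,q,s}: (X((p U r)) U !!q)=True X((p U r))=False (p U r)=False p=True r=False !!q=True !q=False q=True
s_1={q,s}: (X((p U r)) U !!q)=True X((p U r))=True (p U r)=False p=False r=False !!q=True !q=False q=True
s_2={p,r,s}: (X((p U r)) U !!q)=False X((p U r))=False (p U r)=True p=True r=True !!q=False !q=True q=False
s_3={q,s}: (X((p U r)) U !!q)=True X((p U r))=False (p U r)=False p=False r=False !!q=True !q=False q=True
s_4={q}: (X((p U r)) U !!q)=True X((p U r))=False (p U r)=False p=False r=False !!q=True !q=False q=True
s_5={q}: (X((p U r)) U !!q)=True X((p U r))=False (p U r)=False p=False r=False !!q=True !q=False q=True
s_6={s}: (X((p U r)) U !!q)=False X((p U r))=False (p U r)=False p=False r=False !!q=False !q=True q=False

Answer: true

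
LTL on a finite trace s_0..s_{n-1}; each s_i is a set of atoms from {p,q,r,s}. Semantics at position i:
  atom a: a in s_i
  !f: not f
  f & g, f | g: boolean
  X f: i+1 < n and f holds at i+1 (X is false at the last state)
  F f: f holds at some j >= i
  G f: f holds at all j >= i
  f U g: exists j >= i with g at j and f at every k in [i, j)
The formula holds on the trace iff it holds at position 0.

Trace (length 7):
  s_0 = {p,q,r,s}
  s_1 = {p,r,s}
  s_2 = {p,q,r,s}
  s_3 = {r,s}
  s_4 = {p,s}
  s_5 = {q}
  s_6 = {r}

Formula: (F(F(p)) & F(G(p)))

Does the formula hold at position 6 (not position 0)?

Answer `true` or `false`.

s_0={p,q,r,s}: (F(F(p)) & F(G(p)))=False F(F(p))=True F(p)=True p=True F(G(p))=False G(p)=False
s_1={p,r,s}: (F(F(p)) & F(G(p)))=False F(F(p))=True F(p)=True p=True F(G(p))=False G(p)=False
s_2={p,q,r,s}: (F(F(p)) & F(G(p)))=False F(F(p))=True F(p)=True p=True F(G(p))=False G(p)=False
s_3={r,s}: (F(F(p)) & F(G(p)))=False F(F(p))=True F(p)=True p=False F(G(p))=False G(p)=False
s_4={p,s}: (F(F(p)) & F(G(p)))=False F(F(p))=True F(p)=True p=True F(G(p))=False G(p)=False
s_5={q}: (F(F(p)) & F(G(p)))=False F(F(p))=False F(p)=False p=False F(G(p))=False G(p)=False
s_6={r}: (F(F(p)) & F(G(p)))=False F(F(p))=False F(p)=False p=False F(G(p))=False G(p)=False
Evaluating at position 6: result = False

Answer: false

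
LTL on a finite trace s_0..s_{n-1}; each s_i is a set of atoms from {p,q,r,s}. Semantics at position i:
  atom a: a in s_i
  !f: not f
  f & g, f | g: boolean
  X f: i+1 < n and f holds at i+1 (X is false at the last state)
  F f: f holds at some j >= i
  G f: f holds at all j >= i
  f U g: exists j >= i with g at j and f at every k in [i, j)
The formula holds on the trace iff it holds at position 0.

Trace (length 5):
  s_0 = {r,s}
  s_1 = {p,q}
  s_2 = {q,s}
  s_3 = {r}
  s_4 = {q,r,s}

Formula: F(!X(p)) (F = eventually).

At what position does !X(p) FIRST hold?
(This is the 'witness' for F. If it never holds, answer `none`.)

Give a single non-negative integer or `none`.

s_0={r,s}: !X(p)=False X(p)=True p=False
s_1={p,q}: !X(p)=True X(p)=False p=True
s_2={q,s}: !X(p)=True X(p)=False p=False
s_3={r}: !X(p)=True X(p)=False p=False
s_4={q,r,s}: !X(p)=True X(p)=False p=False
F(!X(p)) holds; first witness at position 1.

Answer: 1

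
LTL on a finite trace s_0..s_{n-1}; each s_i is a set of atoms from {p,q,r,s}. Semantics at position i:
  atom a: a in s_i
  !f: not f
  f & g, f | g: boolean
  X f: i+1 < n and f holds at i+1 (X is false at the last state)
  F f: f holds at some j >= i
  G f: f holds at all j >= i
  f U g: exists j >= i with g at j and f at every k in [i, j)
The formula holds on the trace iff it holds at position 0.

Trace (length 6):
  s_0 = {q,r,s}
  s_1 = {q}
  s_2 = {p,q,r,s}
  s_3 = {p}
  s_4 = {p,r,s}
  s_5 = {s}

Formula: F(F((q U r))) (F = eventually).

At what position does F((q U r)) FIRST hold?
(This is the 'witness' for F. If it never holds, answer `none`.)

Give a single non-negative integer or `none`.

s_0={q,r,s}: F((q U r))=True (q U r)=True q=True r=True
s_1={q}: F((q U r))=True (q U r)=True q=True r=False
s_2={p,q,r,s}: F((q U r))=True (q U r)=True q=True r=True
s_3={p}: F((q U r))=True (q U r)=False q=False r=False
s_4={p,r,s}: F((q U r))=True (q U r)=True q=False r=True
s_5={s}: F((q U r))=False (q U r)=False q=False r=False
F(F((q U r))) holds; first witness at position 0.

Answer: 0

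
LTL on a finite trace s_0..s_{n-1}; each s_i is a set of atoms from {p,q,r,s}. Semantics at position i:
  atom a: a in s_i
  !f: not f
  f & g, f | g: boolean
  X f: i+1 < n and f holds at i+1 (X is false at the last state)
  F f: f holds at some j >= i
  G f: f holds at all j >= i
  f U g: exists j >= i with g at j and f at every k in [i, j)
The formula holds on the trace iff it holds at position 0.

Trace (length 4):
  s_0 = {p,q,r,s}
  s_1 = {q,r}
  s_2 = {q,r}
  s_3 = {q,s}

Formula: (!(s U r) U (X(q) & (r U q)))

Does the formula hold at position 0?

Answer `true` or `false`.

Answer: true

Derivation:
s_0={p,q,r,s}: (!(s U r) U (X(q) & (r U q)))=True !(s U r)=False (s U r)=True s=True r=True (X(q) & (r U q))=True X(q)=True q=True (r U q)=True
s_1={q,r}: (!(s U r) U (X(q) & (r U q)))=True !(s U r)=False (s U r)=True s=False r=True (X(q) & (r U q))=True X(q)=True q=True (r U q)=True
s_2={q,r}: (!(s U r) U (X(q) & (r U q)))=True !(s U r)=False (s U r)=True s=False r=True (X(q) & (r U q))=True X(q)=True q=True (r U q)=True
s_3={q,s}: (!(s U r) U (X(q) & (r U q)))=False !(s U r)=True (s U r)=False s=True r=False (X(q) & (r U q))=False X(q)=False q=True (r U q)=True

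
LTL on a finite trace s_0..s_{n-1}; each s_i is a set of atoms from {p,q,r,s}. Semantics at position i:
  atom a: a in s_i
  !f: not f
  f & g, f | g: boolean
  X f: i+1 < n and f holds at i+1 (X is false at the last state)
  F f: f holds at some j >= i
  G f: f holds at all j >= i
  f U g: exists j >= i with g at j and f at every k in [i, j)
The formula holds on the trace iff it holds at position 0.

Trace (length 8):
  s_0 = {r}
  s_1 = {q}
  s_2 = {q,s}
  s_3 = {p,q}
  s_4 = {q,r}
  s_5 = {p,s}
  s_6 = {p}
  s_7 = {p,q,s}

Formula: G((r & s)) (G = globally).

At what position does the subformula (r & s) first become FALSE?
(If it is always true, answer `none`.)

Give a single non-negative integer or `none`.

s_0={r}: (r & s)=False r=True s=False
s_1={q}: (r & s)=False r=False s=False
s_2={q,s}: (r & s)=False r=False s=True
s_3={p,q}: (r & s)=False r=False s=False
s_4={q,r}: (r & s)=False r=True s=False
s_5={p,s}: (r & s)=False r=False s=True
s_6={p}: (r & s)=False r=False s=False
s_7={p,q,s}: (r & s)=False r=False s=True
G((r & s)) holds globally = False
First violation at position 0.

Answer: 0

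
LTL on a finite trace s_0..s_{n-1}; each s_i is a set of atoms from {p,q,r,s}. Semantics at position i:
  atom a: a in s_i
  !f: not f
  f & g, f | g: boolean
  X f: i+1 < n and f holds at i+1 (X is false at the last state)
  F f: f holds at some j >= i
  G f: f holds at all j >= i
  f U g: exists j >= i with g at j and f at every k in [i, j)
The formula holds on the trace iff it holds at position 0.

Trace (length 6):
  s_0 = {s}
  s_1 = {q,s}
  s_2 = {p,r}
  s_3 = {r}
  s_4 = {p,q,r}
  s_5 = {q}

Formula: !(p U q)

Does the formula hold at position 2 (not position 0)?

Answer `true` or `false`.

s_0={s}: !(p U q)=True (p U q)=False p=False q=False
s_1={q,s}: !(p U q)=False (p U q)=True p=False q=True
s_2={p,r}: !(p U q)=True (p U q)=False p=True q=False
s_3={r}: !(p U q)=True (p U q)=False p=False q=False
s_4={p,q,r}: !(p U q)=False (p U q)=True p=True q=True
s_5={q}: !(p U q)=False (p U q)=True p=False q=True
Evaluating at position 2: result = True

Answer: true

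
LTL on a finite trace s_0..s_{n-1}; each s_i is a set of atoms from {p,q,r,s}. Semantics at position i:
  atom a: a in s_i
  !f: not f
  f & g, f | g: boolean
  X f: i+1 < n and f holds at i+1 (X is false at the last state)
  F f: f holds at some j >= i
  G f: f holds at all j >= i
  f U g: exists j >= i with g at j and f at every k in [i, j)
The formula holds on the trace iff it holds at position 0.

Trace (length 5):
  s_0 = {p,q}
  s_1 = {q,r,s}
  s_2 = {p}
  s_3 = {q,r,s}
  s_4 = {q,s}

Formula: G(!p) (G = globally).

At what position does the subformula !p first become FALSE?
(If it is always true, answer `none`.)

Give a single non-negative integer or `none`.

s_0={p,q}: !p=False p=True
s_1={q,r,s}: !p=True p=False
s_2={p}: !p=False p=True
s_3={q,r,s}: !p=True p=False
s_4={q,s}: !p=True p=False
G(!p) holds globally = False
First violation at position 0.

Answer: 0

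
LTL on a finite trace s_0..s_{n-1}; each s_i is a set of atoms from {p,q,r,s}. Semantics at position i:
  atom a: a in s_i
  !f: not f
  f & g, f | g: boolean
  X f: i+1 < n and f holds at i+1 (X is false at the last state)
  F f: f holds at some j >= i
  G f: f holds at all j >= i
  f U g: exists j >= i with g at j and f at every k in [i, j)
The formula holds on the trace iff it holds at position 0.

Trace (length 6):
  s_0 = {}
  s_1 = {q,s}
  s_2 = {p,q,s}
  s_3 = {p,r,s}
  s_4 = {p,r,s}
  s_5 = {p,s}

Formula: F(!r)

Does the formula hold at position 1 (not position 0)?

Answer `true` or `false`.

Answer: true

Derivation:
s_0={}: F(!r)=True !r=True r=False
s_1={q,s}: F(!r)=True !r=True r=False
s_2={p,q,s}: F(!r)=True !r=True r=False
s_3={p,r,s}: F(!r)=True !r=False r=True
s_4={p,r,s}: F(!r)=True !r=False r=True
s_5={p,s}: F(!r)=True !r=True r=False
Evaluating at position 1: result = True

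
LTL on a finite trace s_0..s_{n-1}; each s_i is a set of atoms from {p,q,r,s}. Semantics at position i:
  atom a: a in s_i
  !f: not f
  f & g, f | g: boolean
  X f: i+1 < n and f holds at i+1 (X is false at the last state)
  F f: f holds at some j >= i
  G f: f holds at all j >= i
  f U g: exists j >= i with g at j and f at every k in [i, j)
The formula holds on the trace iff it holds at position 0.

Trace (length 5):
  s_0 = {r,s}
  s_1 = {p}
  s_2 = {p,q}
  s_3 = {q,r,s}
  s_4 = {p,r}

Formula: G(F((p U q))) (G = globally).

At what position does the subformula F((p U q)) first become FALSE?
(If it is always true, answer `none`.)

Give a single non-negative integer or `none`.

Answer: 4

Derivation:
s_0={r,s}: F((p U q))=True (p U q)=False p=False q=False
s_1={p}: F((p U q))=True (p U q)=True p=True q=False
s_2={p,q}: F((p U q))=True (p U q)=True p=True q=True
s_3={q,r,s}: F((p U q))=True (p U q)=True p=False q=True
s_4={p,r}: F((p U q))=False (p U q)=False p=True q=False
G(F((p U q))) holds globally = False
First violation at position 4.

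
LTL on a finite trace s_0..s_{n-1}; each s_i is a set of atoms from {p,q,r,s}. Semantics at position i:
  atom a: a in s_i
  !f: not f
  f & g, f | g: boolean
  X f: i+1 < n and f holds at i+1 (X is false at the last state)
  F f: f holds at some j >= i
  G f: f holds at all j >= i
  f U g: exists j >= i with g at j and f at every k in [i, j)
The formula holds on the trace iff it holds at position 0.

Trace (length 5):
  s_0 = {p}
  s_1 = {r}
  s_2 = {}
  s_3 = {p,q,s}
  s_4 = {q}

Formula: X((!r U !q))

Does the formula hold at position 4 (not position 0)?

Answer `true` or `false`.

Answer: false

Derivation:
s_0={p}: X((!r U !q))=True (!r U !q)=True !r=True r=False !q=True q=False
s_1={r}: X((!r U !q))=True (!r U !q)=True !r=False r=True !q=True q=False
s_2={}: X((!r U !q))=False (!r U !q)=True !r=True r=False !q=True q=False
s_3={p,q,s}: X((!r U !q))=False (!r U !q)=False !r=True r=False !q=False q=True
s_4={q}: X((!r U !q))=False (!r U !q)=False !r=True r=False !q=False q=True
Evaluating at position 4: result = False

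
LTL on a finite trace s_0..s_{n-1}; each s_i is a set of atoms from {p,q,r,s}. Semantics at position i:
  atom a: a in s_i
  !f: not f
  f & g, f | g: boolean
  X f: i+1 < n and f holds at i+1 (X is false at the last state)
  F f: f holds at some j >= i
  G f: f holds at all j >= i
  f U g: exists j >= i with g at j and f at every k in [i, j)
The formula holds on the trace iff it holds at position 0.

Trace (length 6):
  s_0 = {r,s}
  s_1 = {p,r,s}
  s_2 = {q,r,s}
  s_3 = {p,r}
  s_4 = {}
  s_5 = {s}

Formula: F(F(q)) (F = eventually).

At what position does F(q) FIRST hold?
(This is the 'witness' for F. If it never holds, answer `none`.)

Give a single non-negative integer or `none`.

Answer: 0

Derivation:
s_0={r,s}: F(q)=True q=False
s_1={p,r,s}: F(q)=True q=False
s_2={q,r,s}: F(q)=True q=True
s_3={p,r}: F(q)=False q=False
s_4={}: F(q)=False q=False
s_5={s}: F(q)=False q=False
F(F(q)) holds; first witness at position 0.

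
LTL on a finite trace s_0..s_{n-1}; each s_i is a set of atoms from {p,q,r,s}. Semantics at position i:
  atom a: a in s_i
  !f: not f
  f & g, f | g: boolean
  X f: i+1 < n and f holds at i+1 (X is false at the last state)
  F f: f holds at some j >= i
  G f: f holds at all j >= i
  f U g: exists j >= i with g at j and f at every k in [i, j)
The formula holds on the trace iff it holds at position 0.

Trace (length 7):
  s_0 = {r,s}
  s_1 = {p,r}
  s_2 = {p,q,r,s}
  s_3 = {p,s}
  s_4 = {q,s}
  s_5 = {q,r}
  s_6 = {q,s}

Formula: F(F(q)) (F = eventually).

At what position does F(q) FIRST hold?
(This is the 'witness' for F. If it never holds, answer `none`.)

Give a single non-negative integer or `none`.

s_0={r,s}: F(q)=True q=False
s_1={p,r}: F(q)=True q=False
s_2={p,q,r,s}: F(q)=True q=True
s_3={p,s}: F(q)=True q=False
s_4={q,s}: F(q)=True q=True
s_5={q,r}: F(q)=True q=True
s_6={q,s}: F(q)=True q=True
F(F(q)) holds; first witness at position 0.

Answer: 0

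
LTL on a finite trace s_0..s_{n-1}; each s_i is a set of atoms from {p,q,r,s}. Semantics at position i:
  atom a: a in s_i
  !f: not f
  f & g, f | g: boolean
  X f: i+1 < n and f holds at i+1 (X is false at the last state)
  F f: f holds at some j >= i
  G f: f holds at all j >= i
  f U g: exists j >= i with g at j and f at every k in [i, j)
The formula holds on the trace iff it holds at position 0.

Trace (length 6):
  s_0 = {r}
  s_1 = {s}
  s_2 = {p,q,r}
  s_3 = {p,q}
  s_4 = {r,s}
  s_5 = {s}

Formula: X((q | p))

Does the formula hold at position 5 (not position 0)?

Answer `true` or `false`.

s_0={r}: X((q | p))=False (q | p)=False q=False p=False
s_1={s}: X((q | p))=True (q | p)=False q=False p=False
s_2={p,q,r}: X((q | p))=True (q | p)=True q=True p=True
s_3={p,q}: X((q | p))=False (q | p)=True q=True p=True
s_4={r,s}: X((q | p))=False (q | p)=False q=False p=False
s_5={s}: X((q | p))=False (q | p)=False q=False p=False
Evaluating at position 5: result = False

Answer: false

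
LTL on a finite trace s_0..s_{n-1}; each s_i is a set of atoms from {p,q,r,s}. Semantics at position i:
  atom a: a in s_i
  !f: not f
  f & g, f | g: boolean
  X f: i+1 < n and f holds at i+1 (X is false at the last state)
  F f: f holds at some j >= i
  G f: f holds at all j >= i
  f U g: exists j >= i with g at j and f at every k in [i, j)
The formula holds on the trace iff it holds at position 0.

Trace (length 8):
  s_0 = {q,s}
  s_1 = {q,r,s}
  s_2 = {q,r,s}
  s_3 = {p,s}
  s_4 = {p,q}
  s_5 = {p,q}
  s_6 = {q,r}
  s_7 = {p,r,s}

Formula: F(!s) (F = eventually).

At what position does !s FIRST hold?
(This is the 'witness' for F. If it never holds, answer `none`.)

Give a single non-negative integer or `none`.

Answer: 4

Derivation:
s_0={q,s}: !s=False s=True
s_1={q,r,s}: !s=False s=True
s_2={q,r,s}: !s=False s=True
s_3={p,s}: !s=False s=True
s_4={p,q}: !s=True s=False
s_5={p,q}: !s=True s=False
s_6={q,r}: !s=True s=False
s_7={p,r,s}: !s=False s=True
F(!s) holds; first witness at position 4.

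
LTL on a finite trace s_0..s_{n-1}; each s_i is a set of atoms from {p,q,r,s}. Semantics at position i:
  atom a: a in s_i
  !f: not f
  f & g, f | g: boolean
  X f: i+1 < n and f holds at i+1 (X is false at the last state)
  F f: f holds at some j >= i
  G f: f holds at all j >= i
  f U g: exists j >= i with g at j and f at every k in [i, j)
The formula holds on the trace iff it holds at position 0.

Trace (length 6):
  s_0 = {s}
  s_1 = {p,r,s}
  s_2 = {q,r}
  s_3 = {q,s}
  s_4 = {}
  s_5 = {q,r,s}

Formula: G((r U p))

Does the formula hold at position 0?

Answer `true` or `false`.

s_0={s}: G((r U p))=False (r U p)=False r=False p=False
s_1={p,r,s}: G((r U p))=False (r U p)=True r=True p=True
s_2={q,r}: G((r U p))=False (r U p)=False r=True p=False
s_3={q,s}: G((r U p))=False (r U p)=False r=False p=False
s_4={}: G((r U p))=False (r U p)=False r=False p=False
s_5={q,r,s}: G((r U p))=False (r U p)=False r=True p=False

Answer: false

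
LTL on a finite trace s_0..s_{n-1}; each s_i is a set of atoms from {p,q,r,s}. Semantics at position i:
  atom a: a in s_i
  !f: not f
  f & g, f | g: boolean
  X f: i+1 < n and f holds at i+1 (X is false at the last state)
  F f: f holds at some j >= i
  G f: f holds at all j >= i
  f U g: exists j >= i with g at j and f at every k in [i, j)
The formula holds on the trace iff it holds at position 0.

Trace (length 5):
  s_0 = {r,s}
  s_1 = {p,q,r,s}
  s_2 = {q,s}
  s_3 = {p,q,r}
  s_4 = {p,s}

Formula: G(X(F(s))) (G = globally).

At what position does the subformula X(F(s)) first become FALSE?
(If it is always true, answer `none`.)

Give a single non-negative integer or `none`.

s_0={r,s}: X(F(s))=True F(s)=True s=True
s_1={p,q,r,s}: X(F(s))=True F(s)=True s=True
s_2={q,s}: X(F(s))=True F(s)=True s=True
s_3={p,q,r}: X(F(s))=True F(s)=True s=False
s_4={p,s}: X(F(s))=False F(s)=True s=True
G(X(F(s))) holds globally = False
First violation at position 4.

Answer: 4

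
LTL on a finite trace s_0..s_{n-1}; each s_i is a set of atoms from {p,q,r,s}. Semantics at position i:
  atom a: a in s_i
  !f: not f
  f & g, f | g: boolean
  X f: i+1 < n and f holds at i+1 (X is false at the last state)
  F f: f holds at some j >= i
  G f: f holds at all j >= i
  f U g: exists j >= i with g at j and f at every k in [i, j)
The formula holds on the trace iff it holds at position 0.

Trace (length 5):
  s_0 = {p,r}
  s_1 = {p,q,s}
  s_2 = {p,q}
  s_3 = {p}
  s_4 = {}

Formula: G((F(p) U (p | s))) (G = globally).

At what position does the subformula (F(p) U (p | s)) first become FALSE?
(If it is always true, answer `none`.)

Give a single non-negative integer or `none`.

Answer: 4

Derivation:
s_0={p,r}: (F(p) U (p | s))=True F(p)=True p=True (p | s)=True s=False
s_1={p,q,s}: (F(p) U (p | s))=True F(p)=True p=True (p | s)=True s=True
s_2={p,q}: (F(p) U (p | s))=True F(p)=True p=True (p | s)=True s=False
s_3={p}: (F(p) U (p | s))=True F(p)=True p=True (p | s)=True s=False
s_4={}: (F(p) U (p | s))=False F(p)=False p=False (p | s)=False s=False
G((F(p) U (p | s))) holds globally = False
First violation at position 4.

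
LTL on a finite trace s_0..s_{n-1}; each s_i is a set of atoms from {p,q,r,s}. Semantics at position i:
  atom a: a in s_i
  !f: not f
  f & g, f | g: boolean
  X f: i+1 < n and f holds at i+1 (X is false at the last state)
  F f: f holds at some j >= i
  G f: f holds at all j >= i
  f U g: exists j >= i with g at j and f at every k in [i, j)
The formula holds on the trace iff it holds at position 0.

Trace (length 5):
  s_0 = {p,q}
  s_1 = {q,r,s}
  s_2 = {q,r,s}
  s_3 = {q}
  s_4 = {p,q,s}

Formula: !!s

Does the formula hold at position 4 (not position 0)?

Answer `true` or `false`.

Answer: true

Derivation:
s_0={p,q}: !!s=False !s=True s=False
s_1={q,r,s}: !!s=True !s=False s=True
s_2={q,r,s}: !!s=True !s=False s=True
s_3={q}: !!s=False !s=True s=False
s_4={p,q,s}: !!s=True !s=False s=True
Evaluating at position 4: result = True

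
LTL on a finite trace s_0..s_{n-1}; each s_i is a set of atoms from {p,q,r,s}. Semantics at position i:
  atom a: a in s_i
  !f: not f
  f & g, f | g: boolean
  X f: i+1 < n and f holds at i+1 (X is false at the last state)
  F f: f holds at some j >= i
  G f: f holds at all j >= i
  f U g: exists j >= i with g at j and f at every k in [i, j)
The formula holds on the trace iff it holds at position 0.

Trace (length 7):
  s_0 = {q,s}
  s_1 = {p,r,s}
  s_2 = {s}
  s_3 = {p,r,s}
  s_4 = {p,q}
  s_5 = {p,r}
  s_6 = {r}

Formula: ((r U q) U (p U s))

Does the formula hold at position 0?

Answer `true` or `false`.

Answer: true

Derivation:
s_0={q,s}: ((r U q) U (p U s))=True (r U q)=True r=False q=True (p U s)=True p=False s=True
s_1={p,r,s}: ((r U q) U (p U s))=True (r U q)=False r=True q=False (p U s)=True p=True s=True
s_2={s}: ((r U q) U (p U s))=True (r U q)=False r=False q=False (p U s)=True p=False s=True
s_3={p,r,s}: ((r U q) U (p U s))=True (r U q)=True r=True q=False (p U s)=True p=True s=True
s_4={p,q}: ((r U q) U (p U s))=False (r U q)=True r=False q=True (p U s)=False p=True s=False
s_5={p,r}: ((r U q) U (p U s))=False (r U q)=False r=True q=False (p U s)=False p=True s=False
s_6={r}: ((r U q) U (p U s))=False (r U q)=False r=True q=False (p U s)=False p=False s=False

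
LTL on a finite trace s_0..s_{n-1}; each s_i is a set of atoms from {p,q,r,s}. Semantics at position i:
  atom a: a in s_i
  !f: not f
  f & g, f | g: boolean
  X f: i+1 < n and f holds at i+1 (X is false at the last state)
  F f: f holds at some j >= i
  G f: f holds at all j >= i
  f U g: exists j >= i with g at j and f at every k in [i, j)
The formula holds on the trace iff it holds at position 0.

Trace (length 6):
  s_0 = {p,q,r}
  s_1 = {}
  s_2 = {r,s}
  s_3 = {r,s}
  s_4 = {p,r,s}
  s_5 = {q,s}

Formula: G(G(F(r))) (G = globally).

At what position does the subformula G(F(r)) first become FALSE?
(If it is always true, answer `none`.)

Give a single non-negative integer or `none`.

Answer: 0

Derivation:
s_0={p,q,r}: G(F(r))=False F(r)=True r=True
s_1={}: G(F(r))=False F(r)=True r=False
s_2={r,s}: G(F(r))=False F(r)=True r=True
s_3={r,s}: G(F(r))=False F(r)=True r=True
s_4={p,r,s}: G(F(r))=False F(r)=True r=True
s_5={q,s}: G(F(r))=False F(r)=False r=False
G(G(F(r))) holds globally = False
First violation at position 0.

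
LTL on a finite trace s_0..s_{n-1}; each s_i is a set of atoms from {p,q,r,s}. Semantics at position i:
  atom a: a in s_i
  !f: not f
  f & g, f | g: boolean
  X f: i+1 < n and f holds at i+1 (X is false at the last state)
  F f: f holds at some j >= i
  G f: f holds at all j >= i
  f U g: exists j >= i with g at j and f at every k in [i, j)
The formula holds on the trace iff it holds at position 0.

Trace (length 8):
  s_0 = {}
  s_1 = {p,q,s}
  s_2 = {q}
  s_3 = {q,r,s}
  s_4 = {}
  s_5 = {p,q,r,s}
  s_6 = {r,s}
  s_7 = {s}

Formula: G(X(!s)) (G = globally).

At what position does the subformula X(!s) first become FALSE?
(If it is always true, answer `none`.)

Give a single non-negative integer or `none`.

s_0={}: X(!s)=False !s=True s=False
s_1={p,q,s}: X(!s)=True !s=False s=True
s_2={q}: X(!s)=False !s=True s=False
s_3={q,r,s}: X(!s)=True !s=False s=True
s_4={}: X(!s)=False !s=True s=False
s_5={p,q,r,s}: X(!s)=False !s=False s=True
s_6={r,s}: X(!s)=False !s=False s=True
s_7={s}: X(!s)=False !s=False s=True
G(X(!s)) holds globally = False
First violation at position 0.

Answer: 0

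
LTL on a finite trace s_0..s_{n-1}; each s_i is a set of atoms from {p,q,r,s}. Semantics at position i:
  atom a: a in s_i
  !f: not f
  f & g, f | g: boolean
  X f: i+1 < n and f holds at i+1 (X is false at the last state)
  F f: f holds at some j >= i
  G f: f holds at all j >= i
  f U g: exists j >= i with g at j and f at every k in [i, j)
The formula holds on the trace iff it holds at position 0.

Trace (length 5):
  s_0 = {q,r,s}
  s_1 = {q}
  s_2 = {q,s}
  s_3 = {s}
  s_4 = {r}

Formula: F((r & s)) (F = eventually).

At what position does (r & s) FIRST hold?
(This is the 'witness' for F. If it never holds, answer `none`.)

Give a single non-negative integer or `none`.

Answer: 0

Derivation:
s_0={q,r,s}: (r & s)=True r=True s=True
s_1={q}: (r & s)=False r=False s=False
s_2={q,s}: (r & s)=False r=False s=True
s_3={s}: (r & s)=False r=False s=True
s_4={r}: (r & s)=False r=True s=False
F((r & s)) holds; first witness at position 0.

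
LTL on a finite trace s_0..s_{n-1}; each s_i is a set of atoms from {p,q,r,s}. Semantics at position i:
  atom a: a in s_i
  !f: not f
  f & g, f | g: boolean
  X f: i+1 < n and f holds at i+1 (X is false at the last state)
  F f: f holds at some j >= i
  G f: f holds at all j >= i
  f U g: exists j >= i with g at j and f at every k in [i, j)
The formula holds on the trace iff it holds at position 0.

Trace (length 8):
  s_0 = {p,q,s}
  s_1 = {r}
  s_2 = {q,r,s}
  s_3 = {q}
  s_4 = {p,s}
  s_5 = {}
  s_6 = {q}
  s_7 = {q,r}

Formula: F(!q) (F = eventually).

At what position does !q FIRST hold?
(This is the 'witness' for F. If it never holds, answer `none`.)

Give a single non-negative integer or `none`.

s_0={p,q,s}: !q=False q=True
s_1={r}: !q=True q=False
s_2={q,r,s}: !q=False q=True
s_3={q}: !q=False q=True
s_4={p,s}: !q=True q=False
s_5={}: !q=True q=False
s_6={q}: !q=False q=True
s_7={q,r}: !q=False q=True
F(!q) holds; first witness at position 1.

Answer: 1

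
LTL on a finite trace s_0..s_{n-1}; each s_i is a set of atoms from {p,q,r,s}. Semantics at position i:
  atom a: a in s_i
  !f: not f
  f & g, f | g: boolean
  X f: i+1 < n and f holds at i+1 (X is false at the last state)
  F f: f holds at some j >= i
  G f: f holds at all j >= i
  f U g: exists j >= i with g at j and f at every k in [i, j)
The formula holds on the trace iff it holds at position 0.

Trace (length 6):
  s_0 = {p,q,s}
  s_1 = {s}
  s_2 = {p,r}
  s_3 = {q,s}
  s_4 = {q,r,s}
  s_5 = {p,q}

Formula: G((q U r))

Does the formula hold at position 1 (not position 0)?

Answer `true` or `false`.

s_0={p,q,s}: G((q U r))=False (q U r)=False q=True r=False
s_1={s}: G((q U r))=False (q U r)=False q=False r=False
s_2={p,r}: G((q U r))=False (q U r)=True q=False r=True
s_3={q,s}: G((q U r))=False (q U r)=True q=True r=False
s_4={q,r,s}: G((q U r))=False (q U r)=True q=True r=True
s_5={p,q}: G((q U r))=False (q U r)=False q=True r=False
Evaluating at position 1: result = False

Answer: false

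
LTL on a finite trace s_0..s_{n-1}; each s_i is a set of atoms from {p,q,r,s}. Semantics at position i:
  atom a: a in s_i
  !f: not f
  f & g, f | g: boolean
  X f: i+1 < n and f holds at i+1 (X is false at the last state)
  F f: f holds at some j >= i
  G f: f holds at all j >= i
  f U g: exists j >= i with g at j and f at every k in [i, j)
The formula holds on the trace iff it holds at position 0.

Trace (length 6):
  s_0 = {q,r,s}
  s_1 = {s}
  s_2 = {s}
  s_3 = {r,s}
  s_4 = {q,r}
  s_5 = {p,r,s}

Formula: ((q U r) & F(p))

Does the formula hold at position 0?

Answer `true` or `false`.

Answer: true

Derivation:
s_0={q,r,s}: ((q U r) & F(p))=True (q U r)=True q=True r=True F(p)=True p=False
s_1={s}: ((q U r) & F(p))=False (q U r)=False q=False r=False F(p)=True p=False
s_2={s}: ((q U r) & F(p))=False (q U r)=False q=False r=False F(p)=True p=False
s_3={r,s}: ((q U r) & F(p))=True (q U r)=True q=False r=True F(p)=True p=False
s_4={q,r}: ((q U r) & F(p))=True (q U r)=True q=True r=True F(p)=True p=False
s_5={p,r,s}: ((q U r) & F(p))=True (q U r)=True q=False r=True F(p)=True p=True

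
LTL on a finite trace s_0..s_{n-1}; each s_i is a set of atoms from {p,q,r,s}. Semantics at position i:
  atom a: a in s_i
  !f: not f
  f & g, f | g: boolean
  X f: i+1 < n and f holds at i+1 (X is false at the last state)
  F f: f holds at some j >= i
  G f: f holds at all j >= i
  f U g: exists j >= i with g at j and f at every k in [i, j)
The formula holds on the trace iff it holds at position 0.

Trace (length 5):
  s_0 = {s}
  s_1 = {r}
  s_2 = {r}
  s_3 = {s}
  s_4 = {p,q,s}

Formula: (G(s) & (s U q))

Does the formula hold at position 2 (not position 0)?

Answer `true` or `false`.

s_0={s}: (G(s) & (s U q))=False G(s)=False s=True (s U q)=False q=False
s_1={r}: (G(s) & (s U q))=False G(s)=False s=False (s U q)=False q=False
s_2={r}: (G(s) & (s U q))=False G(s)=False s=False (s U q)=False q=False
s_3={s}: (G(s) & (s U q))=True G(s)=True s=True (s U q)=True q=False
s_4={p,q,s}: (G(s) & (s U q))=True G(s)=True s=True (s U q)=True q=True
Evaluating at position 2: result = False

Answer: false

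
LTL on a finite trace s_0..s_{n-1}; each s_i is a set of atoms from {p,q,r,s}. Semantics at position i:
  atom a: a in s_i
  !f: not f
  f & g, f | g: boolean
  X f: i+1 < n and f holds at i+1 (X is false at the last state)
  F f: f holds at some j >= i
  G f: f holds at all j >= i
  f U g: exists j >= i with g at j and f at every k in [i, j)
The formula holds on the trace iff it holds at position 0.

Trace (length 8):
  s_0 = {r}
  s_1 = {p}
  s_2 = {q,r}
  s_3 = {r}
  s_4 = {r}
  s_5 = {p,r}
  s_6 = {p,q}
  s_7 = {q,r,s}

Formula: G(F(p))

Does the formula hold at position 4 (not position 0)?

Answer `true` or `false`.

Answer: false

Derivation:
s_0={r}: G(F(p))=False F(p)=True p=False
s_1={p}: G(F(p))=False F(p)=True p=True
s_2={q,r}: G(F(p))=False F(p)=True p=False
s_3={r}: G(F(p))=False F(p)=True p=False
s_4={r}: G(F(p))=False F(p)=True p=False
s_5={p,r}: G(F(p))=False F(p)=True p=True
s_6={p,q}: G(F(p))=False F(p)=True p=True
s_7={q,r,s}: G(F(p))=False F(p)=False p=False
Evaluating at position 4: result = False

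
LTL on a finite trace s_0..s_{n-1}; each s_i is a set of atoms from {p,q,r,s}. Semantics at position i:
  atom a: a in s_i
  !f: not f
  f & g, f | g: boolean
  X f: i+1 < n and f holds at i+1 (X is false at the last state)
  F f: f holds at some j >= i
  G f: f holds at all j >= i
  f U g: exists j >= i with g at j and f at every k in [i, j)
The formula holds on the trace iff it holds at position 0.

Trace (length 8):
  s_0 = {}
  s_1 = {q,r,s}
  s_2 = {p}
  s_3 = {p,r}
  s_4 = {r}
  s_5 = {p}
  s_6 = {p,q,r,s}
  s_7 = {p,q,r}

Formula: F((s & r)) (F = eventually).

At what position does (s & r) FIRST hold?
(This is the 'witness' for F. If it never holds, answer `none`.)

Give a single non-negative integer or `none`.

Answer: 1

Derivation:
s_0={}: (s & r)=False s=False r=False
s_1={q,r,s}: (s & r)=True s=True r=True
s_2={p}: (s & r)=False s=False r=False
s_3={p,r}: (s & r)=False s=False r=True
s_4={r}: (s & r)=False s=False r=True
s_5={p}: (s & r)=False s=False r=False
s_6={p,q,r,s}: (s & r)=True s=True r=True
s_7={p,q,r}: (s & r)=False s=False r=True
F((s & r)) holds; first witness at position 1.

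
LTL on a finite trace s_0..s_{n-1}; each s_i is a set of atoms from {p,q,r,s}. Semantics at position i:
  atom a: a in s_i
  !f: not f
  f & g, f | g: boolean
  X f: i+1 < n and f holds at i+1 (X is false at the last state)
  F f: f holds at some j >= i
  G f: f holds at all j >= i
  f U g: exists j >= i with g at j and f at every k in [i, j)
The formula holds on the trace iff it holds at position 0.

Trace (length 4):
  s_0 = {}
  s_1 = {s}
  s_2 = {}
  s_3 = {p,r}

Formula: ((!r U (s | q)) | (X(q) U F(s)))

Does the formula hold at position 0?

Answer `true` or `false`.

s_0={}: ((!r U (s | q)) | (X(q) U F(s)))=True (!r U (s | q))=True !r=True r=False (s | q)=False s=False q=False (X(q) U F(s))=True X(q)=False F(s)=True
s_1={s}: ((!r U (s | q)) | (X(q) U F(s)))=True (!r U (s | q))=True !r=True r=False (s | q)=True s=True q=False (X(q) U F(s))=True X(q)=False F(s)=True
s_2={}: ((!r U (s | q)) | (X(q) U F(s)))=False (!r U (s | q))=False !r=True r=False (s | q)=False s=False q=False (X(q) U F(s))=False X(q)=False F(s)=False
s_3={p,r}: ((!r U (s | q)) | (X(q) U F(s)))=False (!r U (s | q))=False !r=False r=True (s | q)=False s=False q=False (X(q) U F(s))=False X(q)=False F(s)=False

Answer: true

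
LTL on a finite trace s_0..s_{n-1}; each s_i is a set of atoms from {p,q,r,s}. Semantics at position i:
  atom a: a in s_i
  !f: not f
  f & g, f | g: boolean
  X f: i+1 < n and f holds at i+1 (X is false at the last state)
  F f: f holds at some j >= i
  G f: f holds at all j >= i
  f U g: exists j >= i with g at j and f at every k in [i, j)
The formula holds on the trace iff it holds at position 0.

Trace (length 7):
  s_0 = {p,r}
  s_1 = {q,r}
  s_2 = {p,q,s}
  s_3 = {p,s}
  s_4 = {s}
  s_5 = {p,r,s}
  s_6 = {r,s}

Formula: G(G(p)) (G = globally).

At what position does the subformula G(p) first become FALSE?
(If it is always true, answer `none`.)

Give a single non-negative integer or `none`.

Answer: 0

Derivation:
s_0={p,r}: G(p)=False p=True
s_1={q,r}: G(p)=False p=False
s_2={p,q,s}: G(p)=False p=True
s_3={p,s}: G(p)=False p=True
s_4={s}: G(p)=False p=False
s_5={p,r,s}: G(p)=False p=True
s_6={r,s}: G(p)=False p=False
G(G(p)) holds globally = False
First violation at position 0.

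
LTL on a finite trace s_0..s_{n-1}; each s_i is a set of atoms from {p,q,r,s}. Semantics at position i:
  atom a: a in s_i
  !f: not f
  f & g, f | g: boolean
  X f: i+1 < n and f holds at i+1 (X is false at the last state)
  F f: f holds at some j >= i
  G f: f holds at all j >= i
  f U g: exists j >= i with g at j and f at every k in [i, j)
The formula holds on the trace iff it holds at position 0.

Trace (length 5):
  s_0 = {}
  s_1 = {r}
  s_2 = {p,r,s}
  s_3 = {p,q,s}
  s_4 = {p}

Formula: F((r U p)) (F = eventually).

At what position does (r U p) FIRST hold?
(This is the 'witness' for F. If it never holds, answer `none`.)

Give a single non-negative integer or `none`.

Answer: 1

Derivation:
s_0={}: (r U p)=False r=False p=False
s_1={r}: (r U p)=True r=True p=False
s_2={p,r,s}: (r U p)=True r=True p=True
s_3={p,q,s}: (r U p)=True r=False p=True
s_4={p}: (r U p)=True r=False p=True
F((r U p)) holds; first witness at position 1.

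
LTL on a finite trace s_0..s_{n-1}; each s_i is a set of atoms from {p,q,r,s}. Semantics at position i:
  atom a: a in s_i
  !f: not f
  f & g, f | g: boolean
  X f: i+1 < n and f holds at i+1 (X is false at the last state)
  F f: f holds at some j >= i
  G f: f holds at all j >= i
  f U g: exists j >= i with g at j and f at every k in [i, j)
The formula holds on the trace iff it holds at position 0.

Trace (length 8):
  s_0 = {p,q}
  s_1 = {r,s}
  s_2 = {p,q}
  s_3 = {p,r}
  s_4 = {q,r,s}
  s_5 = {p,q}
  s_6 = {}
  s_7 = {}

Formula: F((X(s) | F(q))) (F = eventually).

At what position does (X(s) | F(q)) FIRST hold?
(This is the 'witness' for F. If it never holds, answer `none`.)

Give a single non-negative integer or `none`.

s_0={p,q}: (X(s) | F(q))=True X(s)=True s=False F(q)=True q=True
s_1={r,s}: (X(s) | F(q))=True X(s)=False s=True F(q)=True q=False
s_2={p,q}: (X(s) | F(q))=True X(s)=False s=False F(q)=True q=True
s_3={p,r}: (X(s) | F(q))=True X(s)=True s=False F(q)=True q=False
s_4={q,r,s}: (X(s) | F(q))=True X(s)=False s=True F(q)=True q=True
s_5={p,q}: (X(s) | F(q))=True X(s)=False s=False F(q)=True q=True
s_6={}: (X(s) | F(q))=False X(s)=False s=False F(q)=False q=False
s_7={}: (X(s) | F(q))=False X(s)=False s=False F(q)=False q=False
F((X(s) | F(q))) holds; first witness at position 0.

Answer: 0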